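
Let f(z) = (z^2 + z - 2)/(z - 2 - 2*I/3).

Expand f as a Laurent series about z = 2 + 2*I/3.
(32/9 + 10*I/3)/(z - 2 - 2*I/3) + 5 + 4*I/3 + (z - 2 - 2*I/3)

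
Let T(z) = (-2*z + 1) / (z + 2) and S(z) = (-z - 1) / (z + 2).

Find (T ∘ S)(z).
(T ∘ S)(z) = T(S(z)) = ((-2)*S(z) + (1))/((1)*S(z) + (2)). Multiply numerator and denominator by z + 2:
  numerator:   (-2)*(-z - 1) + (1)*(z + 2) = 3*z + 4
  denominator: (1)*(-z - 1) + (2)*(z + 2) = z + 3
(T ∘ S)(z) = (3*z + 4)/(z + 3)

Final answer: (3*z + 4)/(z + 3)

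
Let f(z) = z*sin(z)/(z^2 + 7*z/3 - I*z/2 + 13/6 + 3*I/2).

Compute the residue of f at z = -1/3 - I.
Write f(z) = P(z)/Q(z) with P(z) = z*sin(z) and Q(z) = z^2 + 7*z/3 - I*z/2 + 13/6 + 3*I/2.
The denominator factors as Q(z) = (z + 2 - 3*I/2)*(z + 1/3 + I), so z = -1/3 - I is a simple zero of Q and P is analytic there; z = -1/3 - I is therefore a simple pole and
  Res(f, z₀) = P(z₀)/Q'(z₀).

Q'(z) = 2*z + 7/3 - I/2, so Q'(-1/3 - I) = 5/3 - 5*I/2.
P(-1/3 - I) = (1/3 + I)*sin(1/3 + I).

Res(f, -1/3 - I) = ((1/3 + I)*sin(1/3 + I))/(5/3 - 5*I/2) = (-14/65 + 18*I/65)*sin(1/3 + I)

Final answer: (-14/65 + 18*I/65)*sin(1/3 + I)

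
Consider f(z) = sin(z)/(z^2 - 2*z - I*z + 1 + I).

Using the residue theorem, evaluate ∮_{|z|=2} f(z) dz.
By the residue theorem, ∮_C f(z) dz = 2πi · (sum of the residues of f at the poles inside |z| = 2).

The denominator factors as (z - 1 - I)*(z - 1), so the singularities of f are simple poles at z = 1 + I, z = 1.
  |1 + I|² = 2 < 4 = 2², so this pole is inside the contour.
  |1|² = 1 < 4 = 2², so this pole is inside the contour.

With P(z) = sin(z) and Q(z) = z^2 - 2*z - I*z + 1 + I, each pole is simple, so Res(f, z₀) = P(z₀)/Q'(z₀) with Q'(z) = 2*z - 2 - I.
  Res(f, 1 + I) = P(1 + I)/Q'(1 + I) = (sin(1 + I))/(I) = -I*sin(1 + I)
  Res(f, 1) = P(1)/Q'(1) = (sin(1))/(-I) = I*sin(1)

Sum of residues inside C: -I*sin(1 + I) + I*sin(1)
∮_C f(z) dz = 2πi · (-I*sin(1 + I) + I*sin(1)) = -2*pi*sin(1) + 2*pi*sin(1 + I)

Final answer: -2*pi*sin(1) + 2*pi*sin(1 + I)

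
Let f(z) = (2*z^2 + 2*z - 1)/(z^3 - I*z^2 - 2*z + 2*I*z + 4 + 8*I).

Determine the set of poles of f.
The singularities of f are the zeros of the denominator. Factoring,
  z^3 - I*z^2 - 2*z + 2*I*z + 4 + 8*I = (z - 2 + I)*(z - 2*I)*(z + 2)
so the candidates are z = 2 - I, z = 2*I, z = -2.

Check the numerator P(z) = 2*z^2 + 2*z - 1 at each one:
  P(2 - I) = 9 - 10*I ≠ 0, so z = 2 - I is a (simple) pole.
  P(2*I) = -9 + 4*I ≠ 0, so z = 2*I is a (simple) pole.
  P(-2) = 3 ≠ 0, so z = -2 is a (simple) pole.

Poles of f: {-2, 2*I, 2 - I}

Final answer: {-2, 2*I, 2 - I}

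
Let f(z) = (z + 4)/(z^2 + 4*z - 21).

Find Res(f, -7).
3/10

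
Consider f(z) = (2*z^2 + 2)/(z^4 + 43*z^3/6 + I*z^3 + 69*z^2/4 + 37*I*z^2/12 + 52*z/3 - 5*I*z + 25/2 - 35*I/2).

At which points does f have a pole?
The singularities of f are the zeros of the denominator. Factoring,
  z^4 + 43*z^3/6 + I*z^3 + 69*z^2/4 + 37*I*z^2/12 + 52*z/3 - 5*I*z + 25/2 - 35*I/2 = (z + 3 + I)*(z - 1/3 - I)*(z + 3 - I/2)*(z + 3/2 + 3*I/2)
so the candidates are z = -3 - I, z = 1/3 + I, z = -3 + I/2, z = -3/2 - 3*I/2.

Check the numerator P(z) = 2*z^2 + 2 at each one:
  P(-3 - I) = 18 + 12*I ≠ 0, so z = -3 - I is a (simple) pole.
  P(1/3 + I) = 2/9 + 4*I/3 ≠ 0, so z = 1/3 + I is a (simple) pole.
  P(-3 + I/2) = 39/2 - 6*I ≠ 0, so z = -3 + I/2 is a (simple) pole.
  P(-3/2 - 3*I/2) = 2 + 9*I ≠ 0, so z = -3/2 - 3*I/2 is a (simple) pole.

Poles of f: {-3 - I, -3 + I/2, -3/2 - 3*I/2, 1/3 + I}

Final answer: {-3 - I, -3 + I/2, -3/2 - 3*I/2, 1/3 + I}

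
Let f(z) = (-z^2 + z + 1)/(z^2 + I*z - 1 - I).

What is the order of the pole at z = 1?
Factor the denominator:
  z^2 + I*z - 1 - I = (z - 1)*(z + 1 + I)

The numerator P(z) = -z^2 + z + 1 has P(1) = 1 ≠ 0, so no factor of (z - 1) cancels.
Near z = 1 we can therefore write f(z) = g(z)/(z - 1) with g analytic at 1 and g(1) ≠ 0 (g is the numerator divided by the remaining denominator factors).

Hence z = 1 is a pole of order 1.

Final answer: 1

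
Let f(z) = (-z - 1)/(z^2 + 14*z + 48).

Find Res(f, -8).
Write f(z) = P(z)/Q(z) with P(z) = -z - 1 and Q(z) = z^2 + 14*z + 48.
The denominator factors as Q(z) = (z + 8)*(z + 6), so z = -8 is a simple zero of Q and P is analytic there; z = -8 is therefore a simple pole and
  Res(f, z₀) = P(z₀)/Q'(z₀).

Q'(z) = 2*z + 14, so Q'(-8) = -2.
P(-8) = 7.

Res(f, -8) = (7)/(-2) = -7/2

Final answer: -7/2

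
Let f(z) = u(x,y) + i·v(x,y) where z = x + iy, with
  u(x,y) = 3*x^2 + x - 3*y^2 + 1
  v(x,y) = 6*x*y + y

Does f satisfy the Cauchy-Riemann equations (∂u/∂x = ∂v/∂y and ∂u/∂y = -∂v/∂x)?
∂u/∂x = 6*x + 1
∂v/∂y = 6*x + 1
∂u/∂y = -6*y
∂v/∂x = 6*y
∂u/∂x = ∂v/∂y and ∂u/∂y = -∂v/∂x hold identically; f is analytic.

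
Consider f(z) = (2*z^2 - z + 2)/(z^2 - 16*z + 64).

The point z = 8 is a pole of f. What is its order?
Factor the denominator:
  z^2 - 16*z + 64 = (z - 8)^2

The numerator P(z) = 2*z^2 - z + 2 has P(8) = 122 ≠ 0, so no factor of (z - 8) cancels.
Near z = 8 we can therefore write f(z) = g(z)/(z - 8)^2 with g analytic at 8 and g(8) ≠ 0 (g is just the numerator).

Hence z = 8 is a pole of order 2.

Final answer: 2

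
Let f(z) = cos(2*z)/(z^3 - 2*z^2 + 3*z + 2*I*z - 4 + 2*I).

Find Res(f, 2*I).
(-1/13 + 2*I/39)*cosh(4)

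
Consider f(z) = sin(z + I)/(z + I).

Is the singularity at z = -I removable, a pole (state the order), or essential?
Let u = z + I. The argument of sin is z + I = u, so
  f = sin(u)/u = ((u) - (u)^3/6 + ...)/u = 1 - (1/6)*u^2 + ...
The Laurent expansion about u = 0 has no negative powers; equivalently lim_{z→-I} f(z) = 1 exists and is finite.
So the singularity is removable.

Final answer: removable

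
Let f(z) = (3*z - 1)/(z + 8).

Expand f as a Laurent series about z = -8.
Put w = z - (-8), i.e. z = w - 8. The denominator is w, so it suffices to rewrite the numerator in powers of w.

P(z) = 3*z - 1
P(w - 8) = -25 + 3*w

Dividing each term by w:
  f = -25/w + 3

Substituting back w = z + 8:
  f(z) = -25/(z + 8) + 3

The series is finite because the numerator is a polynomial; the negative powers form the principal part, and the coefficient of 1/(z + 8) gives Res(f, -8) = -25.

Final answer: -25/(z + 8) + 3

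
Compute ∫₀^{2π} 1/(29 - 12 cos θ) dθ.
2*sqrt(697)*pi/697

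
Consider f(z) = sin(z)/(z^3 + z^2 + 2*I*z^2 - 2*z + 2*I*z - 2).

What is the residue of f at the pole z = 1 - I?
Write f(z) = P(z)/Q(z) with P(z) = sin(z) and Q(z) = z^3 + z^2 + 2*I*z^2 - 2*z + 2*I*z - 2.
The denominator factors as Q(z) = (z - 1 + I)*(z + 1)*(z + 1 + I), so z = 1 - I is a simple zero of Q and P is analytic there; z = 1 - I is therefore a simple pole and
  Res(f, z₀) = P(z₀)/Q'(z₀).

Q'(z) = 3*z^2 + 2*z + 4*I*z - 2 + 2*I, so Q'(1 - I) = 4 - 2*I.
P(1 - I) = sin(1 - I).

Res(f, 1 - I) = (sin(1 - I))/(4 - 2*I) = (1/5 + I/10)*sin(1 - I)

Final answer: (1/5 + I/10)*sin(1 - I)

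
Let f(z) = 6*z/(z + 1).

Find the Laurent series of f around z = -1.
-6/(z + 1) + 6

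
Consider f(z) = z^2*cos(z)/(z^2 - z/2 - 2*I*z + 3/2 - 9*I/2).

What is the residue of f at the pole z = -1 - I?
Write f(z) = P(z)/Q(z) with P(z) = z^2*cos(z) and Q(z) = z^2 - z/2 - 2*I*z + 3/2 - 9*I/2.
The denominator factors as Q(z) = (z + 1 + I)*(z - 3/2 - 3*I), so z = -1 - I is a simple zero of Q and P is analytic there; z = -1 - I is therefore a simple pole and
  Res(f, z₀) = P(z₀)/Q'(z₀).

Q'(z) = 2*z - 1/2 - 2*I, so Q'(-1 - I) = -5/2 - 4*I.
P(-1 - I) = 2*I*cos(1 + I).

Res(f, -1 - I) = (2*I*cos(1 + I))/(-5/2 - 4*I) = (-32/89 - 20*I/89)*cos(1 + I)

Final answer: (-32/89 - 20*I/89)*cos(1 + I)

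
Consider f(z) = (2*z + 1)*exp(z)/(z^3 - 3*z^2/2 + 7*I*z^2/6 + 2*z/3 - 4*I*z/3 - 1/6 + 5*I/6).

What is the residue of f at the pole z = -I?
Write f(z) = P(z)/Q(z) with P(z) = (2*z + 1)*exp(z) and Q(z) = z^3 - 3*z^2/2 + 7*I*z^2/6 + 2*z/3 - 4*I*z/3 - 1/6 + 5*I/6.
The denominator factors as Q(z) = (z + I)*(z - 1/2 - I/2)*(z - 1 + 2*I/3), so z = -I is a simple zero of Q and P is analytic there; z = -I is therefore a simple pole and
  Res(f, z₀) = P(z₀)/Q'(z₀).

Q'(z) = 3*z^2 - 3*z + 7*I*z/3 + 2/3 - 4*I/3, so Q'(-I) = 5*I/3.
P(-I) = (1 - 2*I)*exp(-I).

Res(f, -I) = ((1 - 2*I)*exp(-I))/(5*I/3) = (-6/5 - 3*I/5)*exp(-I)

Final answer: (-6/5 - 3*I/5)*exp(-I)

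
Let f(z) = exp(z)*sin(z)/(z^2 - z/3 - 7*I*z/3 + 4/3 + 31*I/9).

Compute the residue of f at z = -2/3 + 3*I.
Write f(z) = P(z)/Q(z) with P(z) = exp(z)*sin(z) and Q(z) = z^2 - z/3 - 7*I*z/3 + 4/3 + 31*I/9.
The denominator factors as Q(z) = (z + 2/3 - 3*I)*(z - 1 + 2*I/3), so z = -2/3 + 3*I is a simple zero of Q and P is analytic there; z = -2/3 + 3*I is therefore a simple pole and
  Res(f, z₀) = P(z₀)/Q'(z₀).

Q'(z) = 2*z - 1/3 - 7*I/3, so Q'(-2/3 + 3*I) = -5/3 + 11*I/3.
P(-2/3 + 3*I) = -exp(-2/3 + 3*I)*sin(2/3 - 3*I).

Res(f, -2/3 + 3*I) = (-exp(-2/3 + 3*I)*sin(2/3 - 3*I))/(-5/3 + 11*I/3) = (15/146 + 33*I/146)*exp(-2/3 + 3*I)*sin(2/3 - 3*I)

Final answer: (15/146 + 33*I/146)*exp(-2/3 + 3*I)*sin(2/3 - 3*I)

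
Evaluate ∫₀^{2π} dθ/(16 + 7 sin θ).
Call the integral J. The integrand is 2π-periodic and we integrate over a full period, so shifting θ does not change the value (θ → θ + π/2 turns sin θ into cos θ). Hence
  J = ∫₀^{2π} dθ/(16 + 7 cos θ).
Put z = e^{iθ}: then cos θ = (z + 1/z)/2, dθ = dz/(iz), and z runs once counterclockwise around |z| = 1:
  J = ∮_{|z|=1} 1/(16 + 7*(z + 1/z)/2) · dz/(iz) = (2/i) ∮_{|z|=1} dz/(7*z^2 + 32*z + 7).
The roots of 7*z^2 + 32*z + 7 are z = (-16 ± sqrt(16^2 - 7^2))/7, with sqrt(207) = 3*sqrt(23); their product is 1, so only z₊ = -16/7 + 3*sqrt(23)/7 lies inside the unit circle (z₋ = -16/7 - 3*sqrt(23)/7 lies outside).
z₊ is a simple zero of q(z) = 7*z^2 + 32*z + 7, so Res(1/q, z₊) = 1/q'(z₊) with q'(z) = 14*z + 32; and q'(z₊) = 7*(z₊ - z₋) = 6*sqrt(23).
Therefore J = (2/i) · 2πi · 1/(6*sqrt(23)) = 2*pi/(3*sqrt(23)) = 2*sqrt(23)*pi/69

Final answer: 2*sqrt(23)*pi/69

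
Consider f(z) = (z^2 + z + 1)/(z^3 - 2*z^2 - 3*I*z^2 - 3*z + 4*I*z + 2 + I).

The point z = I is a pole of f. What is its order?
2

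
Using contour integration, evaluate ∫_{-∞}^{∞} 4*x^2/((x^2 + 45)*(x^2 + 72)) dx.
Let f(z) = 4*z^2/((z^2 + 45)*(z^2 + 72)). The denominator has no real zeros and deg Q - deg P = 2 ≥ 2, so the integral of f over the upper semicircle |z| = R tends to 0 as R → ∞. Closing the contour in the upper half-plane,
  ∫_{-∞}^{∞} f(x) dx = 2πi · Σ Res(f, z_k)  over the poles with Im z_k > 0.

Zeros of the denominator: z^2 + 72 = 0 gives z = ±6*sqrt(2)*I; z^2 + 45 = 0 gives z = ±3*sqrt(5)*I.
Upper half-plane: z = 6*sqrt(2)*I, z = 3*sqrt(5)*I (simple).

Each pole is a simple zero of Q(z) = z^4 + 117*z^2 + 3240, so Res(f, z₀) = P(z₀)/Q'(z₀) with P(z) = 4*z^2, Q'(z) = 4*z^3 + 234*z:
  Res(f, 6*sqrt(2)*I) = (-288)/(-324*sqrt(2)*I) = -4*sqrt(2)*I/9
  Res(f, 3*sqrt(5)*I) = (-180)/(162*sqrt(5)*I) = 2*sqrt(5)*I/9

Sum of residues: 2*I*(-2*sqrt(2) + sqrt(5))/9
∫_{-∞}^{∞} f(x) dx = 2πi · (2*I*(-2*sqrt(2) + sqrt(5))/9) = 4*pi*(-sqrt(5) + 2*sqrt(2))/9

Final answer: 4*pi*(-sqrt(5) + 2*sqrt(2))/9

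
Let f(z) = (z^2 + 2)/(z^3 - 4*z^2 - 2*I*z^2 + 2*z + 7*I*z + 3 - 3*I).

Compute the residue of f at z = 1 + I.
Write f(z) = P(z)/Q(z) with P(z) = z^2 + 2 and Q(z) = z^3 - 4*z^2 - 2*I*z^2 + 2*z + 7*I*z + 3 - 3*I.
The denominator factors as Q(z) = (z - 3)*(z - 1 - I)*(z - I), so z = 1 + I is a simple zero of Q and P is analytic there; z = 1 + I is therefore a simple pole and
  Res(f, z₀) = P(z₀)/Q'(z₀).

Q'(z) = 3*z^2 - 8*z - 4*I*z + 2 + 7*I, so Q'(1 + I) = -2 + I.
P(1 + I) = 2 + 2*I.

Res(f, 1 + I) = (2 + 2*I)/(-2 + I) = -2/5 - 6*I/5

Final answer: -2/5 - 6*I/5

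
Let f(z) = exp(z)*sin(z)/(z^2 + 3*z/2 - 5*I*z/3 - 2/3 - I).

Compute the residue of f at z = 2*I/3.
(-12/85 + 54*I/85)*exp(2*I/3)*sinh(2/3)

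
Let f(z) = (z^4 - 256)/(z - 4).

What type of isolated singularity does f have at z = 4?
The numerator vanishes at z = 4 ((4)^4 = 256), so it is divisible by z - 4:
  z^4 - 256 = (z - 4)*(z^3 + 4*z^2 + 16*z + 64)
Hence for z ≠ 4, f(z) = z^3 + 4*z^2 + 16*z + 64, a polynomial, and lim_{z→4} f(z) = 256 is finite.
So the singularity is removable.

Final answer: removable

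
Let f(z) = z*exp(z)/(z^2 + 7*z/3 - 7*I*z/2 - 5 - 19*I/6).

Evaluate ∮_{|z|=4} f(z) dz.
By the residue theorem, ∮_C f(z) dz = 2πi · (sum of the residues of f at the poles inside |z| = 4).

The denominator factors as (z + 3 - 2*I)*(z - 2/3 - 3*I/2), so the singularities of f are simple poles at z = -3 + 2*I, z = 2/3 + 3*I/2.
  |-3 + 2*I|² = 13 < 16 = 4², so this pole is inside the contour.
  |2/3 + 3*I/2|² = 97/36 < 16 = 4², so this pole is inside the contour.

With P(z) = z*exp(z) and Q(z) = z^2 + 7*z/3 - 7*I*z/2 - 5 - 19*I/6, each pole is simple, so Res(f, z₀) = P(z₀)/Q'(z₀) with Q'(z) = 2*z + 7/3 - 7*I/2.
  Res(f, -3 + 2*I) = P(-3 + 2*I)/Q'(-3 + 2*I) = ((-3 + 2*I)*exp(-3 + 2*I))/(-11/3 + I/2) = (432/493 - 210*I/493)*exp(-3 + 2*I)
  Res(f, 2/3 + 3*I/2) = P(2/3 + 3*I/2)/Q'(2/3 + 3*I/2) = ((2/3 + 3*I/2)*exp(2/3 + 3*I/2))/(11/3 - I/2) = (61/493 + 210*I/493)*exp(2/3 + 3*I/2)

Sum of residues inside C: (432/493 - 210*I/493)*exp(-3 + 2*I) + (61/493 + 210*I/493)*exp(2/3 + 3*I/2)
∮_C f(z) dz = 2πi · ((432/493 - 210*I/493)*exp(-3 + 2*I) + (61/493 + 210*I/493)*exp(2/3 + 3*I/2)) = pi*(-420/493 + 122*I/493)*exp(2/3 + 3*I/2) + pi*(420/493 + 864*I/493)*exp(-3 + 2*I)

Final answer: pi*(-420/493 + 122*I/493)*exp(2/3 + 3*I/2) + pi*(420/493 + 864*I/493)*exp(-3 + 2*I)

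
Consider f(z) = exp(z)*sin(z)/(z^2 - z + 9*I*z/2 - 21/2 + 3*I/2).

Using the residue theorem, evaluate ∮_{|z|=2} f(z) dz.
0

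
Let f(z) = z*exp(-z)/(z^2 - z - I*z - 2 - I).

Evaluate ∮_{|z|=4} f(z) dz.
By the residue theorem, ∮_C f(z) dz = 2πi · (sum of the residues of f at the poles inside |z| = 4).

The denominator factors as (z - 2 - I)*(z + 1), so the singularities of f are simple poles at z = 2 + I, z = -1.
  |2 + I|² = 5 < 16 = 4², so this pole is inside the contour.
  |-1|² = 1 < 16 = 4², so this pole is inside the contour.

With P(z) = z*exp(-z) and Q(z) = z^2 - z - I*z - 2 - I, each pole is simple, so Res(f, z₀) = P(z₀)/Q'(z₀) with Q'(z) = 2*z - 1 - I.
  Res(f, 2 + I) = P(2 + I)/Q'(2 + I) = ((2 + I)*exp(-2 - I))/(3 + I) = (7/10 + I/10)*exp(-2 - I)
  Res(f, -1) = P(-1)/Q'(-1) = (-exp(1))/(-3 - I) = exp(1)*(3/10 - I/10)

Sum of residues inside C: exp(1)*(3/10 - I/10) + (7/10 + I/10)*exp(-2 - I)
∮_C f(z) dz = 2πi · (exp(1)*(3/10 - I/10) + (7/10 + I/10)*exp(-2 - I)) = pi*(-1/5 + 7*I/5)*exp(-2 - I) + exp(1)*pi*(1/5 + 3*I/5)

Final answer: pi*(-1/5 + 7*I/5)*exp(-2 - I) + exp(1)*pi*(1/5 + 3*I/5)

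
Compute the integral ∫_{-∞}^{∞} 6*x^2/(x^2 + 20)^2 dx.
3*sqrt(5)*pi/10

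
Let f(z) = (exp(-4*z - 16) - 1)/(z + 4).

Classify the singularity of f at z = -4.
Let u = z + 4. The exponent is -4*z - 16 = -4u, so
  f = (e^(-4u) - 1)/u = ((-4u) + (-4u)^2/2 + (-4u)^3/6 + ...)/u = -4 + (8)*u + (-32/3)*u^2 + ...
The Laurent expansion about u = 0 has no negative powers; equivalently lim_{z→-4} f(z) = -4 exists and is finite.
So the singularity is removable.

Final answer: removable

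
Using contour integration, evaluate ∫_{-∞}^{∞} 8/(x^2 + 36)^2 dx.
pi/54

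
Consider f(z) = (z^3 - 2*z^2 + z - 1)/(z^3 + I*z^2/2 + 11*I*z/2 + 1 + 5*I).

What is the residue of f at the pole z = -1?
Write f(z) = P(z)/Q(z) with P(z) = z^3 - 2*z^2 + z - 1 and Q(z) = z^3 + I*z^2/2 + 11*I*z/2 + 1 + 5*I.
The denominator factors as Q(z) = (z - 2 + 2*I)*(z + 1)*(z + 1 - 3*I/2), so z = -1 is a simple zero of Q and P is analytic there; z = -1 is therefore a simple pole and
  Res(f, z₀) = P(z₀)/Q'(z₀).

Q'(z) = 3*z^2 + I*z + 11*I/2, so Q'(-1) = 3 + 9*I/2.
P(-1) = -5.

Res(f, -1) = (-5)/(3 + 9*I/2) = -20/39 + 10*I/13

Final answer: -20/39 + 10*I/13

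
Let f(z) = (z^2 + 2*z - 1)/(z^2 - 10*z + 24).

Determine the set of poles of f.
The singularities of f are the zeros of the denominator. Factoring,
  z^2 - 10*z + 24 = (z - 4)*(z - 6)
so the candidates are z = 4, z = 6.

Check the numerator P(z) = z^2 + 2*z - 1 at each one:
  P(4) = 23 ≠ 0, so z = 4 is a (simple) pole.
  P(6) = 47 ≠ 0, so z = 6 is a (simple) pole.

Poles of f: {4, 6}

Final answer: {4, 6}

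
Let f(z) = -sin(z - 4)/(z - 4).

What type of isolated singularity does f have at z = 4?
removable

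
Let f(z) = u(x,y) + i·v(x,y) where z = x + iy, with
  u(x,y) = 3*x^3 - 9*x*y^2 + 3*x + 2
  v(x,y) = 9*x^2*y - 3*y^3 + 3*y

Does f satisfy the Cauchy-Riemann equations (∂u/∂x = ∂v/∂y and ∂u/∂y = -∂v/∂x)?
∂u/∂x = 9*x^2 - 9*y^2 + 3
∂v/∂y = 9*x^2 - 9*y^2 + 3
∂u/∂y = -18*x*y
∂v/∂x = 18*x*y
∂u/∂x = ∂v/∂y and ∂u/∂y = -∂v/∂x hold identically; f is analytic.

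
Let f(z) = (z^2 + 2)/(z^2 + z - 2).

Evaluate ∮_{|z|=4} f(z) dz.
By the residue theorem, ∮_C f(z) dz = 2πi · (sum of the residues of f at the poles inside |z| = 4).

The denominator factors as (z + 2)*(z - 1), so the singularities of f are simple poles at z = -2, z = 1.
  |-2|² = 4 < 16 = 4², so this pole is inside the contour.
  |1|² = 1 < 16 = 4², so this pole is inside the contour.

With P(z) = z^2 + 2 and Q(z) = z^2 + z - 2, each pole is simple, so Res(f, z₀) = P(z₀)/Q'(z₀) with Q'(z) = 2*z + 1.
  Res(f, -2) = P(-2)/Q'(-2) = (6)/(-3) = -2
  Res(f, 1) = P(1)/Q'(1) = (3)/(3) = 1

Sum of residues inside C: -1
∮_C f(z) dz = 2πi · (-1) = -2*I*pi

Final answer: -2*I*pi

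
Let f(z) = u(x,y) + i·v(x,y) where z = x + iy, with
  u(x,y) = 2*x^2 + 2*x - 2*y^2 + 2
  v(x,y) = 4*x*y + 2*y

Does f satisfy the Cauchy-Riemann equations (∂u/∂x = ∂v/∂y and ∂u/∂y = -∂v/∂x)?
∂u/∂x = 4*x + 2
∂v/∂y = 4*x + 2
∂u/∂y = -4*y
∂v/∂x = 4*y
∂u/∂x = ∂v/∂y and ∂u/∂y = -∂v/∂x hold identically; f is analytic.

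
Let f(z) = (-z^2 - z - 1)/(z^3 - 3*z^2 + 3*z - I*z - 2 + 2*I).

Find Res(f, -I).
1/5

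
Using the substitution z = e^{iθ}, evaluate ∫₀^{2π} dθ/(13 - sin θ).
sqrt(42)*pi/42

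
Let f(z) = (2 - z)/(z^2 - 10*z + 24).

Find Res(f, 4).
Write f(z) = P(z)/Q(z) with P(z) = 2 - z and Q(z) = z^2 - 10*z + 24.
The denominator factors as Q(z) = (z - 4)*(z - 6), so z = 4 is a simple zero of Q and P is analytic there; z = 4 is therefore a simple pole and
  Res(f, z₀) = P(z₀)/Q'(z₀).

Q'(z) = 2*z - 10, so Q'(4) = -2.
P(4) = -2.

Res(f, 4) = (-2)/(-2) = 1

Final answer: 1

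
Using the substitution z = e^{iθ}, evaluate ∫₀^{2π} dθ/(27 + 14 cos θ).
Let J = ∫₀^{2π} dθ/(27 + 14 cos θ).
Put z = e^{iθ}: then cos θ = (z + 1/z)/2, dθ = dz/(iz), and z runs once counterclockwise around |z| = 1:
  J = ∮_{|z|=1} 1/(27 + 14*(z + 1/z)/2) · dz/(iz) = (2/i) ∮_{|z|=1} dz/(14*z^2 + 54*z + 14).
The roots of 14*z^2 + 54*z + 14 are z = (-27 ± sqrt(27^2 - 14^2))/14, with sqrt(533) = sqrt(533); their product is 1, so only z₊ = -27/14 + sqrt(533)/14 lies inside the unit circle (z₋ = -27/14 - sqrt(533)/14 lies outside).
z₊ is a simple zero of q(z) = 14*z^2 + 54*z + 14, so Res(1/q, z₊) = 1/q'(z₊) with q'(z) = 28*z + 54; and q'(z₊) = 14*(z₊ - z₋) = 2*sqrt(533).
Therefore J = (2/i) · 2πi · 1/(2*sqrt(533)) = 2*pi/(sqrt(533)) = 2*sqrt(533)*pi/533

Final answer: 2*sqrt(533)*pi/533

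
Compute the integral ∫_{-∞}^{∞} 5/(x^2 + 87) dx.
Let f(z) = 5/(z^2 + 87). The denominator has no real zeros and deg Q - deg P = 2 ≥ 2, so the integral of f over the upper semicircle |z| = R tends to 0 as R → ∞. Closing the contour in the upper half-plane,
  ∫_{-∞}^{∞} f(x) dx = 2πi · Σ Res(f, z_k)  over the poles with Im z_k > 0.

Zeros of the denominator: z^2 + 87 = 0 gives z = ±sqrt(87)*I.
Upper half-plane: z = sqrt(87)*I (simple).

Each pole is a simple zero of Q(z) = z^2 + 87, so Res(f, z₀) = P(z₀)/Q'(z₀) with P(z) = 5, Q'(z) = 2*z:
  Res(f, sqrt(87)*I) = (5)/(2*sqrt(87)*I) = -5*sqrt(87)*I/174

∫_{-∞}^{∞} f(x) dx = 2πi · (-5*sqrt(87)*I/174) = 5*sqrt(87)*pi/87

Final answer: 5*sqrt(87)*pi/87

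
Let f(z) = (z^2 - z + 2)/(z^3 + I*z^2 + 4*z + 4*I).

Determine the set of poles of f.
The singularities of f are the zeros of the denominator. Factoring,
  z^3 + I*z^2 + 4*z + 4*I = (z + 2*I)*(z + I)*(z - 2*I)
so the candidates are z = -2*I, z = -I, z = 2*I.

Check the numerator P(z) = z^2 - z + 2 at each one:
  P(-2*I) = -2 + 2*I ≠ 0, so z = -2*I is a (simple) pole.
  P(-I) = 1 + I ≠ 0, so z = -I is a (simple) pole.
  P(2*I) = -2 - 2*I ≠ 0, so z = 2*I is a (simple) pole.

Poles of f: {-2*I, -I, 2*I}

Final answer: {-2*I, -I, 2*I}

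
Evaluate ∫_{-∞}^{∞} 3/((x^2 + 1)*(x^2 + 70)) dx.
pi*(70 - sqrt(70))/1610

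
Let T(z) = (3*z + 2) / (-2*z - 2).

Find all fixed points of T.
{-2, -1/2}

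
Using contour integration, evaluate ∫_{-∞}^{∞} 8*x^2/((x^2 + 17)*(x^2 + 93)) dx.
Let f(z) = 8*z^2/((z^2 + 17)*(z^2 + 93)). The denominator has no real zeros and deg Q - deg P = 2 ≥ 2, so the integral of f over the upper semicircle |z| = R tends to 0 as R → ∞. Closing the contour in the upper half-plane,
  ∫_{-∞}^{∞} f(x) dx = 2πi · Σ Res(f, z_k)  over the poles with Im z_k > 0.

Zeros of the denominator: z^2 + 17 = 0 gives z = ±sqrt(17)*I; z^2 + 93 = 0 gives z = ±sqrt(93)*I.
Upper half-plane: z = sqrt(17)*I, z = sqrt(93)*I (simple).

Each pole is a simple zero of Q(z) = z^4 + 110*z^2 + 1581, so Res(f, z₀) = P(z₀)/Q'(z₀) with P(z) = 8*z^2, Q'(z) = 4*z^3 + 220*z:
  Res(f, sqrt(17)*I) = (-136)/(152*sqrt(17)*I) = sqrt(17)*I/19
  Res(f, sqrt(93)*I) = (-744)/(-152*sqrt(93)*I) = -sqrt(93)*I/19

Sum of residues: I*(-sqrt(93) + sqrt(17))/19
∫_{-∞}^{∞} f(x) dx = 2πi · (I*(-sqrt(93) + sqrt(17))/19) = 2*pi*(-sqrt(17) + sqrt(93))/19

Final answer: 2*pi*(-sqrt(17) + sqrt(93))/19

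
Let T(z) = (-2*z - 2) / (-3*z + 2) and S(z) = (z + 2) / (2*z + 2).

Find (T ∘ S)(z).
(-6*z - 8)/(z - 2)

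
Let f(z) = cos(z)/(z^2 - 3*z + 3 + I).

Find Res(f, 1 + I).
Write f(z) = P(z)/Q(z) with P(z) = cos(z) and Q(z) = z^2 - 3*z + 3 + I.
The denominator factors as Q(z) = (z - 1 - I)*(z - 2 + I), so z = 1 + I is a simple zero of Q and P is analytic there; z = 1 + I is therefore a simple pole and
  Res(f, z₀) = P(z₀)/Q'(z₀).

Q'(z) = 2*z - 3, so Q'(1 + I) = -1 + 2*I.
P(1 + I) = cos(1 + I).

Res(f, 1 + I) = (cos(1 + I))/(-1 + 2*I) = (-1/5 - 2*I/5)*cos(1 + I)

Final answer: (-1/5 - 2*I/5)*cos(1 + I)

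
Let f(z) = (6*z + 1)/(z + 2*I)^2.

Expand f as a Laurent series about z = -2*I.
Put w = z - (-2*I), i.e. z = w - 2*I. The denominator is w^2, so it suffices to rewrite the numerator in powers of w.

P(z) = 6*z + 1
P(w - 2*I) = 1 - 12*I + 6*w

Dividing each term by w^2:
  f = (1 - 12*I)/w^2 + 6/w

Substituting back w = z + 2*I:
  f(z) = (1 - 12*I)/(z + 2*I)^2 + 6/(z + 2*I)

The series is finite because the numerator is a polynomial; the negative powers form the principal part, and the coefficient of 1/(z + 2*I) gives Res(f, -2*I) = 6.

Final answer: (1 - 12*I)/(z + 2*I)^2 + 6/(z + 2*I)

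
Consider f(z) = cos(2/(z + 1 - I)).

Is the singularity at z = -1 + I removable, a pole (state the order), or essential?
Let u = z + 1 - I. Then
  cos(2/u) = Σ_{k≥0} (-1)^k (2)^(2k)/((2k)!·u^(2k)) = 1 - 2/u^2 + 2/(3*u^4) + ...
which has infinitely many negative powers of u, so cos(2/(z + 1 - I)) has an essential singularity at z = -1 + I.
So the singularity is essential.

Final answer: essential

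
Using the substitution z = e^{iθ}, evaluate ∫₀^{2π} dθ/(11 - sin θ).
Call the integral J. The integrand is 2π-periodic and we integrate over a full period, so shifting θ does not change the value (θ → θ + π/2 turns sin θ into cos θ; θ → θ + π flips the sign of the trig term). Hence
  J = ∫₀^{2π} dθ/(11 + cos θ).
Put z = e^{iθ}: then cos θ = (z + 1/z)/2, dθ = dz/(iz), and z runs once counterclockwise around |z| = 1:
  J = ∮_{|z|=1} 1/(11 + (z + 1/z)/2) · dz/(iz) = (2/i) ∮_{|z|=1} dz/(z^2 + 22*z + 1).
The roots of z^2 + 22*z + 1 are z = (-11 ± sqrt(11^2 - 1^2)), with sqrt(120) = 2*sqrt(30); their product is 1, so only z₊ = -11 + 2*sqrt(30) lies inside the unit circle (z₋ = -11 - 2*sqrt(30) lies outside).
z₊ is a simple zero of q(z) = z^2 + 22*z + 1, so Res(1/q, z₊) = 1/q'(z₊) with q'(z) = 2*z + 22; and q'(z₊) = (z₊ - z₋) = 4*sqrt(30).
Therefore J = (2/i) · 2πi · 1/(4*sqrt(30)) = 2*pi/(2*sqrt(30)) = sqrt(30)*pi/30

Final answer: sqrt(30)*pi/30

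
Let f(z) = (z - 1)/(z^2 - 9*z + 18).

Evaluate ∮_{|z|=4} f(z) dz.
-4*I*pi/3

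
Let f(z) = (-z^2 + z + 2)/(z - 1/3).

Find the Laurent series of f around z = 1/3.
Put w = z - (1/3), i.e. z = w + 1/3. The denominator is w, so it suffices to rewrite the numerator in powers of w.

P(z) = -z^2 + z + 2
P(w + 1/3) = 20/9 + w/3 - w^2

Dividing each term by w:
  f = 20/(9*w) + 1/3 - w

Substituting back w = z - 1/3:
  f(z) = 20/(9*(z - 1/3)) + 1/3 - (z - 1/3)

The series is finite because the numerator is a polynomial; the negative powers form the principal part, and the coefficient of 1/(z - 1/3) gives Res(f, 1/3) = 20/9.

Final answer: 20/(9*(z - 1/3)) + 1/3 - (z - 1/3)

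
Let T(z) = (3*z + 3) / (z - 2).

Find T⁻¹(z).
Set w = T(z) = (3*z + 3) / (z - 2) and solve for z:
  w*(z - 2) = 3*z + 3
  -2*w + z*(w - 3) - 3 = 0
  z*(w - 3) = 2*w + 3
  z = (-2*w - 3)/(3 - w)
Renaming the variable, T⁻¹(z) = (-2*z - 3)/(-z + 3) = (2*z + 3)/(z - 3).
(Check: ad - bc = -9 ≠ 0, so T is invertible.)

Final answer: (2*z + 3)/(z - 3)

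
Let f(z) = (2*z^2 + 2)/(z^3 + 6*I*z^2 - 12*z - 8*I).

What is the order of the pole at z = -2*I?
Factor the denominator:
  z^3 + 6*I*z^2 - 12*z - 8*I = (z + 2*I)^3

The numerator P(z) = 2*z^2 + 2 has P(-2*I) = -6 ≠ 0, so no factor of (z + 2*I) cancels.
Near z = -2*I we can therefore write f(z) = g(z)/(z + 2*I)^3 with g analytic at -2*I and g(-2*I) ≠ 0 (g is just the numerator).

Hence z = -2*I is a pole of order 3.

Final answer: 3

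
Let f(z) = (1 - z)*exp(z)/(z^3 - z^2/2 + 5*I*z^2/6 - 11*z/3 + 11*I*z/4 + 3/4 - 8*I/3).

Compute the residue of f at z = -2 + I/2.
Write f(z) = P(z)/Q(z) with P(z) = (1 - z)*exp(z) and Q(z) = z^3 - z^2/2 + 5*I*z^2/6 - 11*z/3 + 11*I*z/4 + 3/4 - 8*I/3.
The denominator factors as Q(z) = (z - 2 + I)*(z + 2 - I/2)*(z - 1/2 + I/3), so z = -2 + I/2 is a simple zero of Q and P is analytic there; z = -2 + I/2 is therefore a simple pole and
  Res(f, z₀) = P(z₀)/Q'(z₀).

Q'(z) = 3*z^2 - z + 5*I*z/3 - 11/3 + 11*I/4, so Q'(-2 + I/2) = 35/4 - 85*I/12.
P(-2 + I/2) = (3 - I/2)*exp(-2 + I/2).

Res(f, -2 + I/2) = ((3 - I/2)*exp(-2 + I/2))/(35/4 - 85*I/12) = (429/1825 + 243*I/1825)*exp(-2 + I/2)

Final answer: (429/1825 + 243*I/1825)*exp(-2 + I/2)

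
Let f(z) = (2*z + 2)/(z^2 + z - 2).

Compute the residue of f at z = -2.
Write f(z) = P(z)/Q(z) with P(z) = 2*z + 2 and Q(z) = z^2 + z - 2.
The denominator factors as Q(z) = (z + 2)*(z - 1), so z = -2 is a simple zero of Q and P is analytic there; z = -2 is therefore a simple pole and
  Res(f, z₀) = P(z₀)/Q'(z₀).

Q'(z) = 2*z + 1, so Q'(-2) = -3.
P(-2) = -2.

Res(f, -2) = (-2)/(-3) = 2/3

Final answer: 2/3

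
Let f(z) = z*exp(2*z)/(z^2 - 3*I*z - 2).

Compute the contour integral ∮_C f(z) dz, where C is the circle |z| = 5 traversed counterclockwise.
By the residue theorem, ∮_C f(z) dz = 2πi · (sum of the residues of f at the poles inside |z| = 5).

The denominator factors as (z - I)*(z - 2*I), so the singularities of f are simple poles at z = I, z = 2*I.
  |I|² = 1 < 25 = 5², so this pole is inside the contour.
  |2*I|² = 4 < 25 = 5², so this pole is inside the contour.

With P(z) = z*exp(2*z) and Q(z) = z^2 - 3*I*z - 2, each pole is simple, so Res(f, z₀) = P(z₀)/Q'(z₀) with Q'(z) = 2*z - 3*I.
  Res(f, I) = P(I)/Q'(I) = (I*exp(2*I))/(-I) = -exp(2*I)
  Res(f, 2*I) = P(2*I)/Q'(2*I) = (2*I*exp(4*I))/(I) = 2*exp(4*I)

Sum of residues inside C: 2*exp(4*I) - exp(2*I)
∮_C f(z) dz = 2πi · (2*exp(4*I) - exp(2*I)) = 4*I*pi*exp(4*I) - 2*I*pi*exp(2*I)

Final answer: 4*I*pi*exp(4*I) - 2*I*pi*exp(2*I)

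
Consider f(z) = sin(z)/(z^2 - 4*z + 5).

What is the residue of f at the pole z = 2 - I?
Write f(z) = P(z)/Q(z) with P(z) = sin(z) and Q(z) = z^2 - 4*z + 5.
The denominator factors as Q(z) = (z - 2 + I)*(z - 2 - I), so z = 2 - I is a simple zero of Q and P is analytic there; z = 2 - I is therefore a simple pole and
  Res(f, z₀) = P(z₀)/Q'(z₀).

Q'(z) = 2*z - 4, so Q'(2 - I) = -2*I.
P(2 - I) = sin(2 - I).

Res(f, 2 - I) = (sin(2 - I))/(-2*I) = I*sin(2 - I)/2

Final answer: I*sin(2 - I)/2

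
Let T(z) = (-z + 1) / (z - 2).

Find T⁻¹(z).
Set w = T(z) = (-z + 1) / (z - 2) and solve for z:
  w*(z - 2) = -z + 1
  -2*w + z*(w + 1) - 1 = 0
  z*(w + 1) = 2*w + 1
  z = (-2*w - 1)/(-w - 1)
Renaming the variable, T⁻¹(z) = (-2*z - 1)/(-z - 1) = (2*z + 1)/(z + 1).
(Check: ad - bc = 1 ≠ 0, so T is invertible.)

Final answer: (2*z + 1)/(z + 1)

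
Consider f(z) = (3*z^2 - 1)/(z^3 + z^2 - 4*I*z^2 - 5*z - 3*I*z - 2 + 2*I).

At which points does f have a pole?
The singularities of f are the zeros of the denominator. Factoring,
  z^3 + z^2 - 4*I*z^2 - 5*z - 3*I*z - 2 + 2*I = (z - I)*(z - 2*I)*(z + 1 - I)
so the candidates are z = I, z = 2*I, z = -1 + I.

Check the numerator P(z) = 3*z^2 - 1 at each one:
  P(I) = -4 ≠ 0, so z = I is a (simple) pole.
  P(2*I) = -13 ≠ 0, so z = 2*I is a (simple) pole.
  P(-1 + I) = -1 - 6*I ≠ 0, so z = -1 + I is a (simple) pole.

Poles of f: {-1 + I, I, 2*I}

Final answer: {-1 + I, I, 2*I}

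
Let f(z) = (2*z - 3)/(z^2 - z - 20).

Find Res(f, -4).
Write f(z) = P(z)/Q(z) with P(z) = 2*z - 3 and Q(z) = z^2 - z - 20.
The denominator factors as Q(z) = (z + 4)*(z - 5), so z = -4 is a simple zero of Q and P is analytic there; z = -4 is therefore a simple pole and
  Res(f, z₀) = P(z₀)/Q'(z₀).

Q'(z) = 2*z - 1, so Q'(-4) = -9.
P(-4) = -11.

Res(f, -4) = (-11)/(-9) = 11/9

Final answer: 11/9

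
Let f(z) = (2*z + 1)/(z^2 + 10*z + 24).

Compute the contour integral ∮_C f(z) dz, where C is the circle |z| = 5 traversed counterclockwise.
By the residue theorem, ∮_C f(z) dz = 2πi · (sum of the residues of f at the poles inside |z| = 5).

The denominator factors as (z + 4)*(z + 6), so the singularities of f are simple poles at z = -4, z = -6.
  |-4|² = 16 < 25 = 5², so this pole is inside the contour.
  |-6|² = 36 > 25 = 5², so this pole is outside the contour.

With P(z) = 2*z + 1 and Q(z) = z^2 + 10*z + 24, each pole is simple, so Res(f, z₀) = P(z₀)/Q'(z₀) with Q'(z) = 2*z + 10.
  Res(f, -4) = P(-4)/Q'(-4) = (-7)/(2) = -7/2

∮_C f(z) dz = 2πi · (-7/2) = -7*I*pi

Final answer: -7*I*pi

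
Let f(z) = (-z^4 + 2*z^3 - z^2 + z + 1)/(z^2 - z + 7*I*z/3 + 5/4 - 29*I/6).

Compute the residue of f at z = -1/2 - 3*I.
Write f(z) = P(z)/Q(z) with P(z) = -z^4 + 2*z^3 - z^2 + z + 1 and Q(z) = z^2 - z + 7*I*z/3 + 5/4 - 29*I/6.
The denominator factors as Q(z) = (z - 3/2 - 2*I/3)*(z + 1/2 + 3*I), so z = -1/2 - 3*I is a simple zero of Q and P is analytic there; z = -1/2 - 3*I is therefore a simple pole and
  Res(f, z₀) = P(z₀)/Q'(z₀).

Q'(z) = 2*z - 1 + 7*I/3, so Q'(-1/2 - 3*I) = -2 - 11*I/3.
P(-1/2 - 3*I) = -505/16 + 96*I.

Res(f, -1/2 - 3*I) = (-505/16 + 96*I)/(-2 - 11*I/3) = -20799/1256 - 44313*I/2512

Final answer: -20799/1256 - 44313*I/2512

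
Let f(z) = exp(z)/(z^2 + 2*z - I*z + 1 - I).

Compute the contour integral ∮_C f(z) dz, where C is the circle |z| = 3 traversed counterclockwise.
By the residue theorem, ∮_C f(z) dz = 2πi · (sum of the residues of f at the poles inside |z| = 3).

The denominator factors as (z + 1)*(z + 1 - I), so the singularities of f are simple poles at z = -1, z = -1 + I.
  |-1|² = 1 < 9 = 3², so this pole is inside the contour.
  |-1 + I|² = 2 < 9 = 3², so this pole is inside the contour.

With P(z) = exp(z) and Q(z) = z^2 + 2*z - I*z + 1 - I, each pole is simple, so Res(f, z₀) = P(z₀)/Q'(z₀) with Q'(z) = 2*z + 2 - I.
  Res(f, -1) = P(-1)/Q'(-1) = (exp(-1))/(-I) = I*exp(-1)
  Res(f, -1 + I) = P(-1 + I)/Q'(-1 + I) = (exp(-1 + I))/(I) = -I*exp(-1 + I)

Sum of residues inside C: -I*exp(-1 + I) + I*exp(-1)
∮_C f(z) dz = 2πi · (-I*exp(-1 + I) + I*exp(-1)) = -2*pi*exp(-1) + 2*pi*exp(-1 + I)

Final answer: -2*pi*exp(-1) + 2*pi*exp(-1 + I)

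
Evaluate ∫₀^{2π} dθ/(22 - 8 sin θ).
Call the integral J. The integrand is 2π-periodic and we integrate over a full period, so shifting θ does not change the value (θ → θ + π/2 turns sin θ into cos θ; θ → θ + π flips the sign of the trig term). Hence
  J = ∫₀^{2π} dθ/(22 + 8 cos θ).
Put z = e^{iθ}: then cos θ = (z + 1/z)/2, dθ = dz/(iz), and z runs once counterclockwise around |z| = 1:
  J = ∮_{|z|=1} 1/(22 + 8*(z + 1/z)/2) · dz/(iz) = (2/i) ∮_{|z|=1} dz/(8*z^2 + 44*z + 8).
The roots of 8*z^2 + 44*z + 8 are z = (-22 ± sqrt(22^2 - 8^2))/8, with sqrt(420) = 2*sqrt(105); their product is 1, so only z₊ = -11/4 + sqrt(105)/4 lies inside the unit circle (z₋ = -11/4 - sqrt(105)/4 lies outside).
z₊ is a simple zero of q(z) = 8*z^2 + 44*z + 8, so Res(1/q, z₊) = 1/q'(z₊) with q'(z) = 16*z + 44; and q'(z₊) = 8*(z₊ - z₋) = 4*sqrt(105).
Therefore J = (2/i) · 2πi · 1/(4*sqrt(105)) = 2*pi/(2*sqrt(105)) = sqrt(105)*pi/105

Final answer: sqrt(105)*pi/105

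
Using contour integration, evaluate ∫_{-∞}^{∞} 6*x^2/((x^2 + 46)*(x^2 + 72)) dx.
Let f(z) = 6*z^2/((z^2 + 46)*(z^2 + 72)). The denominator has no real zeros and deg Q - deg P = 2 ≥ 2, so the integral of f over the upper semicircle |z| = R tends to 0 as R → ∞. Closing the contour in the upper half-plane,
  ∫_{-∞}^{∞} f(x) dx = 2πi · Σ Res(f, z_k)  over the poles with Im z_k > 0.

Zeros of the denominator: z^2 + 72 = 0 gives z = ±6*sqrt(2)*I; z^2 + 46 = 0 gives z = ±sqrt(46)*I.
Upper half-plane: z = 6*sqrt(2)*I, z = sqrt(46)*I (simple).

Each pole is a simple zero of Q(z) = z^4 + 118*z^2 + 3312, so Res(f, z₀) = P(z₀)/Q'(z₀) with P(z) = 6*z^2, Q'(z) = 4*z^3 + 236*z:
  Res(f, 6*sqrt(2)*I) = (-432)/(-312*sqrt(2)*I) = -9*sqrt(2)*I/13
  Res(f, sqrt(46)*I) = (-276)/(52*sqrt(46)*I) = 3*sqrt(46)*I/26

Sum of residues: 3*I*(-6*sqrt(2) + sqrt(46))/26
∫_{-∞}^{∞} f(x) dx = 2πi · (3*I*(-6*sqrt(2) + sqrt(46))/26) = 3*pi*(-sqrt(46) + 6*sqrt(2))/13

Final answer: 3*pi*(-sqrt(46) + 6*sqrt(2))/13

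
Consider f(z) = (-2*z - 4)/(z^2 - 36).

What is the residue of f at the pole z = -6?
-2/3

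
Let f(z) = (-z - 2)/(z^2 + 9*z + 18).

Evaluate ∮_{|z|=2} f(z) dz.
By the residue theorem, ∮_C f(z) dz = 2πi · (sum of the residues of f at the poles inside |z| = 2).

The denominator factors as (z + 3)*(z + 6), so the singularities of f are simple poles at z = -3, z = -6.
  |-3|² = 9 > 4 = 2², so this pole is outside the contour.
  |-6|² = 36 > 4 = 2², so this pole is outside the contour.

No pole lies inside the contour, so f is analytic on and inside C and the integral is 0 (Cauchy's theorem).

Final answer: 0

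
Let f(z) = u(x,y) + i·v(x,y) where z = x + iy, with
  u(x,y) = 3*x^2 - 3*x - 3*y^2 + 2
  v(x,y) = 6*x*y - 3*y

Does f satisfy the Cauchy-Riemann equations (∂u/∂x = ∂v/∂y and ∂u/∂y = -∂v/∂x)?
∂u/∂x = 6*x - 3
∂v/∂y = 6*x - 3
∂u/∂y = -6*y
∂v/∂x = 6*y
∂u/∂x = ∂v/∂y and ∂u/∂y = -∂v/∂x hold identically; f is analytic.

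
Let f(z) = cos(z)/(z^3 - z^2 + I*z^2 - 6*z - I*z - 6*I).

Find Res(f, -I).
(-7/50 - I/50)*cosh(1)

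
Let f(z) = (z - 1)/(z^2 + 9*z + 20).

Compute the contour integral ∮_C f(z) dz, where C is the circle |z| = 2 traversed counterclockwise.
By the residue theorem, ∮_C f(z) dz = 2πi · (sum of the residues of f at the poles inside |z| = 2).

The denominator factors as (z + 4)*(z + 5), so the singularities of f are simple poles at z = -4, z = -5.
  |-4|² = 16 > 4 = 2², so this pole is outside the contour.
  |-5|² = 25 > 4 = 2², so this pole is outside the contour.

No pole lies inside the contour, so f is analytic on and inside C and the integral is 0 (Cauchy's theorem).

Final answer: 0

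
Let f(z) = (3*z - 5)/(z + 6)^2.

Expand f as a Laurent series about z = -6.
Put w = z - (-6), i.e. z = w - 6. The denominator is w^2, so it suffices to rewrite the numerator in powers of w.

P(z) = 3*z - 5
P(w - 6) = -23 + 3*w

Dividing each term by w^2:
  f = -23/w^2 + 3/w

Substituting back w = z + 6:
  f(z) = -23/(z + 6)^2 + 3/(z + 6)

The series is finite because the numerator is a polynomial; the negative powers form the principal part, and the coefficient of 1/(z + 6) gives Res(f, -6) = 3.

Final answer: -23/(z + 6)^2 + 3/(z + 6)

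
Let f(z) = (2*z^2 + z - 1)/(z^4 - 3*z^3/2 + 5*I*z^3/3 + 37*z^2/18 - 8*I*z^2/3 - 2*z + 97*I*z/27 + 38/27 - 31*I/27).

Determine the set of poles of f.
The singularities of f are the zeros of the denominator. Factoring,
  z^4 - 3*z^3/2 + 5*I*z^3/3 + 37*z^2/18 - 8*I*z^2/3 - 2*z + 97*I*z/27 + 38/27 - 31*I/27 = (z - 1 + I)*(z - 1/2 - I/3)*(z - 1/3 - I)*(z + 1/3 + 2*I)
so the candidates are z = 1 - I, z = 1/2 + I/3, z = 1/3 + I, z = -1/3 - 2*I.

Check the numerator P(z) = 2*z^2 + z - 1 at each one:
  P(1 - I) = -5*I ≠ 0, so z = 1 - I is a (simple) pole.
  P(1/2 + I/3) = -2/9 + I ≠ 0, so z = 1/2 + I/3 is a (simple) pole.
  P(1/3 + I) = -22/9 + 7*I/3 ≠ 0, so z = 1/3 + I is a (simple) pole.
  P(-1/3 - 2*I) = -82/9 + 2*I/3 ≠ 0, so z = -1/3 - 2*I is a (simple) pole.

Poles of f: {-1/3 - 2*I, 1/3 + I, 1/2 + I/3, 1 - I}

Final answer: {-1/3 - 2*I, 1/3 + I, 1/2 + I/3, 1 - I}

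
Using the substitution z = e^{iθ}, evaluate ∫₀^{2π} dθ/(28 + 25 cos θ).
Let J = ∫₀^{2π} dθ/(28 + 25 cos θ).
Put z = e^{iθ}: then cos θ = (z + 1/z)/2, dθ = dz/(iz), and z runs once counterclockwise around |z| = 1:
  J = ∮_{|z|=1} 1/(28 + 25*(z + 1/z)/2) · dz/(iz) = (2/i) ∮_{|z|=1} dz/(25*z^2 + 56*z + 25).
The roots of 25*z^2 + 56*z + 25 are z = (-28 ± sqrt(28^2 - 25^2))/25, with sqrt(159) = sqrt(159); their product is 1, so only z₊ = -28/25 + sqrt(159)/25 lies inside the unit circle (z₋ = -28/25 - sqrt(159)/25 lies outside).
z₊ is a simple zero of q(z) = 25*z^2 + 56*z + 25, so Res(1/q, z₊) = 1/q'(z₊) with q'(z) = 50*z + 56; and q'(z₊) = 25*(z₊ - z₋) = 2*sqrt(159).
Therefore J = (2/i) · 2πi · 1/(2*sqrt(159)) = 2*pi/(sqrt(159)) = 2*sqrt(159)*pi/159

Final answer: 2*sqrt(159)*pi/159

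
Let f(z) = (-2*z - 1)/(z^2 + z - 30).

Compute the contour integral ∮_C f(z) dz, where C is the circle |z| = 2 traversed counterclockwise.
By the residue theorem, ∮_C f(z) dz = 2πi · (sum of the residues of f at the poles inside |z| = 2).

The denominator factors as (z + 6)*(z - 5), so the singularities of f are simple poles at z = -6, z = 5.
  |-6|² = 36 > 4 = 2², so this pole is outside the contour.
  |5|² = 25 > 4 = 2², so this pole is outside the contour.

No pole lies inside the contour, so f is analytic on and inside C and the integral is 0 (Cauchy's theorem).

Final answer: 0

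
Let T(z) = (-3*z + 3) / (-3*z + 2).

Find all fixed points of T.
{5/6 - sqrt(11)*I/6, 5/6 + sqrt(11)*I/6}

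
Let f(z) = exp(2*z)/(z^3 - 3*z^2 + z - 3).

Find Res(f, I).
Write f(z) = P(z)/Q(z) with P(z) = exp(2*z) and Q(z) = z^3 - 3*z^2 + z - 3.
The denominator factors as Q(z) = (z - I)*(z + I)*(z - 3), so z = I is a simple zero of Q and P is analytic there; z = I is therefore a simple pole and
  Res(f, z₀) = P(z₀)/Q'(z₀).

Q'(z) = 3*z^2 - 6*z + 1, so Q'(I) = -2 - 6*I.
P(I) = exp(2*I).

Res(f, I) = (exp(2*I))/(-2 - 6*I) = (-1/20 + 3*I/20)*exp(2*I)

Final answer: (-1/20 + 3*I/20)*exp(2*I)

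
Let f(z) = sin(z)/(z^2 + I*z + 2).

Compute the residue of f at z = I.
Write f(z) = P(z)/Q(z) with P(z) = sin(z) and Q(z) = z^2 + I*z + 2.
The denominator factors as Q(z) = (z + 2*I)*(z - I), so z = I is a simple zero of Q and P is analytic there; z = I is therefore a simple pole and
  Res(f, z₀) = P(z₀)/Q'(z₀).

Q'(z) = 2*z + I, so Q'(I) = 3*I.
P(I) = I*sinh(1).

Res(f, I) = (I*sinh(1))/(3*I) = sinh(1)/3

Final answer: sinh(1)/3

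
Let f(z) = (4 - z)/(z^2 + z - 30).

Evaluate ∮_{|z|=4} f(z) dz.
By the residue theorem, ∮_C f(z) dz = 2πi · (sum of the residues of f at the poles inside |z| = 4).

The denominator factors as (z - 5)*(z + 6), so the singularities of f are simple poles at z = 5, z = -6.
  |5|² = 25 > 16 = 4², so this pole is outside the contour.
  |-6|² = 36 > 16 = 4², so this pole is outside the contour.

No pole lies inside the contour, so f is analytic on and inside C and the integral is 0 (Cauchy's theorem).

Final answer: 0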